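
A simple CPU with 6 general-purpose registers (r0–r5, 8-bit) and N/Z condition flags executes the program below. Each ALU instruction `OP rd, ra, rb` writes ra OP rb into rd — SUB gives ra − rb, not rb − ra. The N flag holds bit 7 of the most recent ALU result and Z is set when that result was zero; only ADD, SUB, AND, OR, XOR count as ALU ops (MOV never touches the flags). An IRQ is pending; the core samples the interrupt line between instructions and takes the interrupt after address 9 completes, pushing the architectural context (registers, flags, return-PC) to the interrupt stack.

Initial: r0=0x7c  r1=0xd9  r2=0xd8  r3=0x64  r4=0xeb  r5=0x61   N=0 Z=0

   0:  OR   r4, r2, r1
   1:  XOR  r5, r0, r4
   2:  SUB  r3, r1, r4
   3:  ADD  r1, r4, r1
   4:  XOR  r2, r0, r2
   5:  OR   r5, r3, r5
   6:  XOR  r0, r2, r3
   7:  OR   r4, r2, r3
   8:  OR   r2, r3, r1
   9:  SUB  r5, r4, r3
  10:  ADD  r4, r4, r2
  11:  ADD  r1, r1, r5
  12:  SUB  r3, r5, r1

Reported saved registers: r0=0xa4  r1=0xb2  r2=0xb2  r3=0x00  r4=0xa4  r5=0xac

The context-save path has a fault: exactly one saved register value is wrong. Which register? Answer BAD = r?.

after  0: r0=0x7c r1=0xd9 r2=0xd8 r3=0x64 r4=0xd9 r5=0x61  N=1 Z=0
after  1: r0=0x7c r1=0xd9 r2=0xd8 r3=0x64 r4=0xd9 r5=0xa5  N=1 Z=0
after  2: r0=0x7c r1=0xd9 r2=0xd8 r3=0x00 r4=0xd9 r5=0xa5  N=0 Z=1
after  3: r0=0x7c r1=0xb2 r2=0xd8 r3=0x00 r4=0xd9 r5=0xa5  N=1 Z=0
after  4: r0=0x7c r1=0xb2 r2=0xa4 r3=0x00 r4=0xd9 r5=0xa5  N=1 Z=0
after  5: r0=0x7c r1=0xb2 r2=0xa4 r3=0x00 r4=0xd9 r5=0xa5  N=1 Z=0
after  6: r0=0xa4 r1=0xb2 r2=0xa4 r3=0x00 r4=0xd9 r5=0xa5  N=1 Z=0
after  7: r0=0xa4 r1=0xb2 r2=0xa4 r3=0x00 r4=0xa4 r5=0xa5  N=1 Z=0
after  8: r0=0xa4 r1=0xb2 r2=0xb2 r3=0x00 r4=0xa4 r5=0xa5  N=1 Z=0
after  9: r0=0xa4 r1=0xb2 r2=0xb2 r3=0x00 r4=0xa4 r5=0xa4  N=1 Z=0
-- IRQ taken; context saved, return-PC = 10 --
mismatch: r5: reported 0xac vs actual 0xa4

BAD = r5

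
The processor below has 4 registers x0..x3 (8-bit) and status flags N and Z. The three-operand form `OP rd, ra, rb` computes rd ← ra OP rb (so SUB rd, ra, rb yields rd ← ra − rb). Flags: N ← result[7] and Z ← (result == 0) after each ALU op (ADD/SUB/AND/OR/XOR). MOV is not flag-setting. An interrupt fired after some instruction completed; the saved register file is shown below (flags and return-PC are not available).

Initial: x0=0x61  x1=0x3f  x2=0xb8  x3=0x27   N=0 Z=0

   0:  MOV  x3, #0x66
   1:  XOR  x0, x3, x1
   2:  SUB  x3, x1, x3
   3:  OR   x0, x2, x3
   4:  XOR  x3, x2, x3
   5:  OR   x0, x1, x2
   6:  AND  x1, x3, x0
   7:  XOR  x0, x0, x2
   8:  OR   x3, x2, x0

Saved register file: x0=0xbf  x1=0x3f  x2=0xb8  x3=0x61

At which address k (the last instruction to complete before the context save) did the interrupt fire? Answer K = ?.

K = 5

after  0: x0=0x61 x1=0x3f x2=0xb8 x3=0x66  N=0 Z=0
after  1: x0=0x59 x1=0x3f x2=0xb8 x3=0x66  N=0 Z=0
after  2: x0=0x59 x1=0x3f x2=0xb8 x3=0xd9  N=1 Z=0
after  3: x0=0xf9 x1=0x3f x2=0xb8 x3=0xd9  N=1 Z=0
after  4: x0=0xf9 x1=0x3f x2=0xb8 x3=0x61  N=0 Z=0
after  5: x0=0xbf x1=0x3f x2=0xb8 x3=0x61  N=1 Z=0
-- IRQ taken; context saved, return-PC = 6 --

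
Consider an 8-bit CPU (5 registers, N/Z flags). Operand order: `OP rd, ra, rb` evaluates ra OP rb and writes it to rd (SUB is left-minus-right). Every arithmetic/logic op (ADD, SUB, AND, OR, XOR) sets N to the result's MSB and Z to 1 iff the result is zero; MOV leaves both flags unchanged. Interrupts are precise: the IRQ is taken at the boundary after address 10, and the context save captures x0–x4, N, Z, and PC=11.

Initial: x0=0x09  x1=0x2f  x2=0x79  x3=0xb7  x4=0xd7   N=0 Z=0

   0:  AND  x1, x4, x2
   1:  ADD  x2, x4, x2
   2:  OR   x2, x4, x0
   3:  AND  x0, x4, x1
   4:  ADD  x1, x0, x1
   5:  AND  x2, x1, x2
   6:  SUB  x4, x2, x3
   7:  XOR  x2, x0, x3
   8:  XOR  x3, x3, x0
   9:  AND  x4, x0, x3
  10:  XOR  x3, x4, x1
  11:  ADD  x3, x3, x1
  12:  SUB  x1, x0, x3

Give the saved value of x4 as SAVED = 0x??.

SAVED = 0x40

after  0: x0=0x09 x1=0x51 x2=0x79 x3=0xb7 x4=0xd7  N=0 Z=0
after  1: x0=0x09 x1=0x51 x2=0x50 x3=0xb7 x4=0xd7  N=0 Z=0
after  2: x0=0x09 x1=0x51 x2=0xdf x3=0xb7 x4=0xd7  N=1 Z=0
after  3: x0=0x51 x1=0x51 x2=0xdf x3=0xb7 x4=0xd7  N=0 Z=0
after  4: x0=0x51 x1=0xa2 x2=0xdf x3=0xb7 x4=0xd7  N=1 Z=0
after  5: x0=0x51 x1=0xa2 x2=0x82 x3=0xb7 x4=0xd7  N=1 Z=0
after  6: x0=0x51 x1=0xa2 x2=0x82 x3=0xb7 x4=0xcb  N=1 Z=0
after  7: x0=0x51 x1=0xa2 x2=0xe6 x3=0xb7 x4=0xcb  N=1 Z=0
after  8: x0=0x51 x1=0xa2 x2=0xe6 x3=0xe6 x4=0xcb  N=1 Z=0
after  9: x0=0x51 x1=0xa2 x2=0xe6 x3=0xe6 x4=0x40  N=0 Z=0
after 10: x0=0x51 x1=0xa2 x2=0xe6 x3=0xe2 x4=0x40  N=1 Z=0
-- IRQ taken; context saved, return-PC = 11 --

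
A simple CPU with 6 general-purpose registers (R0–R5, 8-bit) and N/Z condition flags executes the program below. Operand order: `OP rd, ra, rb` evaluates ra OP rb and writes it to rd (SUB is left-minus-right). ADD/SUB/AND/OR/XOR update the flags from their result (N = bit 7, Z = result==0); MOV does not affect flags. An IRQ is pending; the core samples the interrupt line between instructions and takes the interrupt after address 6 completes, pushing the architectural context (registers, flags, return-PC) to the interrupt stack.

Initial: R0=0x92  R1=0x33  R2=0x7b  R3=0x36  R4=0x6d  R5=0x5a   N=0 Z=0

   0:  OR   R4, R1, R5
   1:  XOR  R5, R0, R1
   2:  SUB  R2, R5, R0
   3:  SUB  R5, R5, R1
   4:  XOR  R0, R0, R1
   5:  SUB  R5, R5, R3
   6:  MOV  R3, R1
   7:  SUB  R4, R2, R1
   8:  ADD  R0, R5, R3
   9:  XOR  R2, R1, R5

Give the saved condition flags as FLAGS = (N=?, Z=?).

FLAGS = (N=0, Z=0)

after  0: R0=0x92 R1=0x33 R2=0x7b R3=0x36 R4=0x7b R5=0x5a  N=0 Z=0
after  1: R0=0x92 R1=0x33 R2=0x7b R3=0x36 R4=0x7b R5=0xa1  N=1 Z=0
after  2: R0=0x92 R1=0x33 R2=0x0f R3=0x36 R4=0x7b R5=0xa1  N=0 Z=0
after  3: R0=0x92 R1=0x33 R2=0x0f R3=0x36 R4=0x7b R5=0x6e  N=0 Z=0
after  4: R0=0xa1 R1=0x33 R2=0x0f R3=0x36 R4=0x7b R5=0x6e  N=1 Z=0
after  5: R0=0xa1 R1=0x33 R2=0x0f R3=0x36 R4=0x7b R5=0x38  N=0 Z=0
after  6: R0=0xa1 R1=0x33 R2=0x0f R3=0x33 R4=0x7b R5=0x38  N=0 Z=0
-- IRQ taken; context saved, return-PC = 7 --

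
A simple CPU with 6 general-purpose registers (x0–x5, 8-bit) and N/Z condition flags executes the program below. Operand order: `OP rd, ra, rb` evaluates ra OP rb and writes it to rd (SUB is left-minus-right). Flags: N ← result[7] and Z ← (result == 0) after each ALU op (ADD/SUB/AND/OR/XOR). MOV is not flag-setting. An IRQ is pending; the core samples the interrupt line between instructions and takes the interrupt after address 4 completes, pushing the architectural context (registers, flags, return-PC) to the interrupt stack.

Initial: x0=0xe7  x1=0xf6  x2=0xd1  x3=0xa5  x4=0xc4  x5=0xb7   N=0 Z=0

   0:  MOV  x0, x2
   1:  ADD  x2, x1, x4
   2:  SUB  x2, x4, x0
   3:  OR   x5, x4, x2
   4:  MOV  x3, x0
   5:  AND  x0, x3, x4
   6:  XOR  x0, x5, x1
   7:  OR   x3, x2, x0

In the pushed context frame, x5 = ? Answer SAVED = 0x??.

after  0: x0=0xd1 x1=0xf6 x2=0xd1 x3=0xa5 x4=0xc4 x5=0xb7  N=0 Z=0
after  1: x0=0xd1 x1=0xf6 x2=0xba x3=0xa5 x4=0xc4 x5=0xb7  N=1 Z=0
after  2: x0=0xd1 x1=0xf6 x2=0xf3 x3=0xa5 x4=0xc4 x5=0xb7  N=1 Z=0
after  3: x0=0xd1 x1=0xf6 x2=0xf3 x3=0xa5 x4=0xc4 x5=0xf7  N=1 Z=0
after  4: x0=0xd1 x1=0xf6 x2=0xf3 x3=0xd1 x4=0xc4 x5=0xf7  N=1 Z=0
-- IRQ taken; context saved, return-PC = 5 --

SAVED = 0xf7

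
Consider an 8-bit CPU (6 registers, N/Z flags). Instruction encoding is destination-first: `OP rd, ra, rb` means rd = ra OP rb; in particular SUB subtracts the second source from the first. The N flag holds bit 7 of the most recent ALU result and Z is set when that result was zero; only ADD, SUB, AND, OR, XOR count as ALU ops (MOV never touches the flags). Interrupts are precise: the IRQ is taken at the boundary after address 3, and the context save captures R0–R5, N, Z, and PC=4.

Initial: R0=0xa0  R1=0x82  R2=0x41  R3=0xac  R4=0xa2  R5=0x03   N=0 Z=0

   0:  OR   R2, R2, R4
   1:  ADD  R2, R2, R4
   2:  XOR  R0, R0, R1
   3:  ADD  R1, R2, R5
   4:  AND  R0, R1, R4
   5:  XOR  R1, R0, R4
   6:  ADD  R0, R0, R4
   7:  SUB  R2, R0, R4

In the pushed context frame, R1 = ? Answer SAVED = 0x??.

after  0: R0=0xa0 R1=0x82 R2=0xe3 R3=0xac R4=0xa2 R5=0x03  N=1 Z=0
after  1: R0=0xa0 R1=0x82 R2=0x85 R3=0xac R4=0xa2 R5=0x03  N=1 Z=0
after  2: R0=0x22 R1=0x82 R2=0x85 R3=0xac R4=0xa2 R5=0x03  N=0 Z=0
after  3: R0=0x22 R1=0x88 R2=0x85 R3=0xac R4=0xa2 R5=0x03  N=1 Z=0
-- IRQ taken; context saved, return-PC = 4 --

SAVED = 0x88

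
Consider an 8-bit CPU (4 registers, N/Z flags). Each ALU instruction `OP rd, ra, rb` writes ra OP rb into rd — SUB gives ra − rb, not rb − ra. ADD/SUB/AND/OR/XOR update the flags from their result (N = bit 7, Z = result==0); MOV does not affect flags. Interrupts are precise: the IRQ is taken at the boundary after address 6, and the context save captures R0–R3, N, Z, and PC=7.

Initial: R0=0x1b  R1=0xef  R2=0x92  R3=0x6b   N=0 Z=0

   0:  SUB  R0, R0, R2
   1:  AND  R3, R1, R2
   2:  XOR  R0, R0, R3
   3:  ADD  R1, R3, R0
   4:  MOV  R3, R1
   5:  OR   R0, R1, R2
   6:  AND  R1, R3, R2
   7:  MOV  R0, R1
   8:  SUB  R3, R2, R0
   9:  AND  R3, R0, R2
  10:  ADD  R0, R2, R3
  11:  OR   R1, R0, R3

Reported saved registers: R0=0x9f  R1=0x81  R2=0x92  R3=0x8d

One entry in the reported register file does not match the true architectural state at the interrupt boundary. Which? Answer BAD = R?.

BAD = R1

after  0: R0=0x89 R1=0xef R2=0x92 R3=0x6b  N=1 Z=0
after  1: R0=0x89 R1=0xef R2=0x92 R3=0x82  N=1 Z=0
after  2: R0=0x0b R1=0xef R2=0x92 R3=0x82  N=0 Z=0
after  3: R0=0x0b R1=0x8d R2=0x92 R3=0x82  N=1 Z=0
after  4: R0=0x0b R1=0x8d R2=0x92 R3=0x8d  N=1 Z=0
after  5: R0=0x9f R1=0x8d R2=0x92 R3=0x8d  N=1 Z=0
after  6: R0=0x9f R1=0x80 R2=0x92 R3=0x8d  N=1 Z=0
-- IRQ taken; context saved, return-PC = 7 --
mismatch: R1: reported 0x81 vs actual 0x80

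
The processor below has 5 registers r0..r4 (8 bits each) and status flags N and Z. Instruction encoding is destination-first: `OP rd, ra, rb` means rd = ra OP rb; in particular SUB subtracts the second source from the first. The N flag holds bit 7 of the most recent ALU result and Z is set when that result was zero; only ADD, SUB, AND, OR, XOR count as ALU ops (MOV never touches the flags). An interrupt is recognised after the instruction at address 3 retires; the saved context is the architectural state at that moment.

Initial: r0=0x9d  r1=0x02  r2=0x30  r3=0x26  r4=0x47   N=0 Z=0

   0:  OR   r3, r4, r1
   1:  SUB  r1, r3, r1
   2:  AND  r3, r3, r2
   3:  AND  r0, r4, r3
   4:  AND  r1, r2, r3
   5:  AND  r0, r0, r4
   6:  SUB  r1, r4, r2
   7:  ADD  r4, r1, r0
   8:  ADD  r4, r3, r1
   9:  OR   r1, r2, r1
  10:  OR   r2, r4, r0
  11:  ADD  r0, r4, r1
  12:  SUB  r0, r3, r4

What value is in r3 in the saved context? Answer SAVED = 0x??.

SAVED = 0x00

after  0: r0=0x9d r1=0x02 r2=0x30 r3=0x47 r4=0x47  N=0 Z=0
after  1: r0=0x9d r1=0x45 r2=0x30 r3=0x47 r4=0x47  N=0 Z=0
after  2: r0=0x9d r1=0x45 r2=0x30 r3=0x00 r4=0x47  N=0 Z=1
after  3: r0=0x00 r1=0x45 r2=0x30 r3=0x00 r4=0x47  N=0 Z=1
-- IRQ taken; context saved, return-PC = 4 --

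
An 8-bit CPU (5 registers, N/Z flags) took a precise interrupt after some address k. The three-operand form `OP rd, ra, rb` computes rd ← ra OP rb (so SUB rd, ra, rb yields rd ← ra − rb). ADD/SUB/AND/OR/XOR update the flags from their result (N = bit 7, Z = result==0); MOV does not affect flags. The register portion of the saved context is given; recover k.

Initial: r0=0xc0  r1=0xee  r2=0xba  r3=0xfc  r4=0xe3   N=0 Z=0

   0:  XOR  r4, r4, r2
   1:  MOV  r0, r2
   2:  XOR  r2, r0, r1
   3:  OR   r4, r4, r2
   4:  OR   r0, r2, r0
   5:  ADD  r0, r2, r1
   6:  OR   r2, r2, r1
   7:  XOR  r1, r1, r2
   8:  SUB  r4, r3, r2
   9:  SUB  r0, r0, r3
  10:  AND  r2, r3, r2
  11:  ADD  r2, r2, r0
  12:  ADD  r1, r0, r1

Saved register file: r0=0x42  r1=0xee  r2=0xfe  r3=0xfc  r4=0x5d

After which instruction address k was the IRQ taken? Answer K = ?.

K = 6

after  0: r0=0xc0 r1=0xee r2=0xba r3=0xfc r4=0x59  N=0 Z=0
after  1: r0=0xba r1=0xee r2=0xba r3=0xfc r4=0x59  N=0 Z=0
after  2: r0=0xba r1=0xee r2=0x54 r3=0xfc r4=0x59  N=0 Z=0
after  3: r0=0xba r1=0xee r2=0x54 r3=0xfc r4=0x5d  N=0 Z=0
after  4: r0=0xfe r1=0xee r2=0x54 r3=0xfc r4=0x5d  N=1 Z=0
after  5: r0=0x42 r1=0xee r2=0x54 r3=0xfc r4=0x5d  N=0 Z=0
after  6: r0=0x42 r1=0xee r2=0xfe r3=0xfc r4=0x5d  N=1 Z=0
-- IRQ taken; context saved, return-PC = 7 --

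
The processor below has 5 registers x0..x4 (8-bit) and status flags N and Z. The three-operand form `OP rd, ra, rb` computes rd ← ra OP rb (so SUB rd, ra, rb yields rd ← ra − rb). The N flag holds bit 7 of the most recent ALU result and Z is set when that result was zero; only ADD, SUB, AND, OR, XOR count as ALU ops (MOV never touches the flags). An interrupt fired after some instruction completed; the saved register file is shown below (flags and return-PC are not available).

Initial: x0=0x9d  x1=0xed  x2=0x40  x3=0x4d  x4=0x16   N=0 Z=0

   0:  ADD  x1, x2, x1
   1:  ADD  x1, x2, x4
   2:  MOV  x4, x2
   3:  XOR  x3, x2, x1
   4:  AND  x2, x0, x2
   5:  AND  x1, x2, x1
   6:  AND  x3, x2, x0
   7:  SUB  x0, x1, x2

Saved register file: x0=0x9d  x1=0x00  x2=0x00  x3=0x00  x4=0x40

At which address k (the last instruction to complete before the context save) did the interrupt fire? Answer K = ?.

after  0: x0=0x9d x1=0x2d x2=0x40 x3=0x4d x4=0x16  N=0 Z=0
after  1: x0=0x9d x1=0x56 x2=0x40 x3=0x4d x4=0x16  N=0 Z=0
after  2: x0=0x9d x1=0x56 x2=0x40 x3=0x4d x4=0x40  N=0 Z=0
after  3: x0=0x9d x1=0x56 x2=0x40 x3=0x16 x4=0x40  N=0 Z=0
after  4: x0=0x9d x1=0x56 x2=0x00 x3=0x16 x4=0x40  N=0 Z=1
after  5: x0=0x9d x1=0x00 x2=0x00 x3=0x16 x4=0x40  N=0 Z=1
after  6: x0=0x9d x1=0x00 x2=0x00 x3=0x00 x4=0x40  N=0 Z=1
-- IRQ taken; context saved, return-PC = 7 --

K = 6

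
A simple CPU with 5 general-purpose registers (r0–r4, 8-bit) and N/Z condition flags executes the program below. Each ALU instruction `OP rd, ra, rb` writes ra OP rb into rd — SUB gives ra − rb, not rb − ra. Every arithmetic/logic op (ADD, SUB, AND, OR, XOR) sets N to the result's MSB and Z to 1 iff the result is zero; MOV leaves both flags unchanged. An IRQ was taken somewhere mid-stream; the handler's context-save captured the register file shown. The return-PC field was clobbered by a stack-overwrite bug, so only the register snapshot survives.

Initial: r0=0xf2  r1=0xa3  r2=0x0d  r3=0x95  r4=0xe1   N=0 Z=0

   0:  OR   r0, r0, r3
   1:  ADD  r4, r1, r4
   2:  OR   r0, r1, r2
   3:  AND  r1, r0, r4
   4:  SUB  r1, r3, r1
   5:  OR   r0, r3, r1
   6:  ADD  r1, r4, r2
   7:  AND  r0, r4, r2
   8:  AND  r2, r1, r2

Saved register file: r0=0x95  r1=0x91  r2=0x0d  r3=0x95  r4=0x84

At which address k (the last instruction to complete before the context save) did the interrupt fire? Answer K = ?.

after  0: r0=0xf7 r1=0xa3 r2=0x0d r3=0x95 r4=0xe1  N=1 Z=0
after  1: r0=0xf7 r1=0xa3 r2=0x0d r3=0x95 r4=0x84  N=1 Z=0
after  2: r0=0xaf r1=0xa3 r2=0x0d r3=0x95 r4=0x84  N=1 Z=0
after  3: r0=0xaf r1=0x84 r2=0x0d r3=0x95 r4=0x84  N=1 Z=0
after  4: r0=0xaf r1=0x11 r2=0x0d r3=0x95 r4=0x84  N=0 Z=0
after  5: r0=0x95 r1=0x11 r2=0x0d r3=0x95 r4=0x84  N=1 Z=0
after  6: r0=0x95 r1=0x91 r2=0x0d r3=0x95 r4=0x84  N=1 Z=0
-- IRQ taken; context saved, return-PC = 7 --

K = 6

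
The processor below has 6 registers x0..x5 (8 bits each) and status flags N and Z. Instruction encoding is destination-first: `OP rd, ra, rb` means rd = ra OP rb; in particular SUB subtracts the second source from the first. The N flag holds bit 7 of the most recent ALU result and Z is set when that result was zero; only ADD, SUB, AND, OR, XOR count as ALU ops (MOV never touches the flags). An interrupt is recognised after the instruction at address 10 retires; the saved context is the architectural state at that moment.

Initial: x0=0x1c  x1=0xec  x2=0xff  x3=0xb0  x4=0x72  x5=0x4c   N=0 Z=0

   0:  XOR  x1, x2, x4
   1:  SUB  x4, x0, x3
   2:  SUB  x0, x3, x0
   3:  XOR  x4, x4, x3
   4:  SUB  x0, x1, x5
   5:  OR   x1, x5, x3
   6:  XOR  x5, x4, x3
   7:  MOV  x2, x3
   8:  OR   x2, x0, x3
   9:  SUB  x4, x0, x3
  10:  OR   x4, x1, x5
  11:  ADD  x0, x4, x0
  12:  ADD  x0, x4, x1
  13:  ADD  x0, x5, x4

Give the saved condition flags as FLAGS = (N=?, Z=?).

FLAGS = (N=1, Z=0)

after  0: x0=0x1c x1=0x8d x2=0xff x3=0xb0 x4=0x72 x5=0x4c  N=1 Z=0
after  1: x0=0x1c x1=0x8d x2=0xff x3=0xb0 x4=0x6c x5=0x4c  N=0 Z=0
after  2: x0=0x94 x1=0x8d x2=0xff x3=0xb0 x4=0x6c x5=0x4c  N=1 Z=0
after  3: x0=0x94 x1=0x8d x2=0xff x3=0xb0 x4=0xdc x5=0x4c  N=1 Z=0
after  4: x0=0x41 x1=0x8d x2=0xff x3=0xb0 x4=0xdc x5=0x4c  N=0 Z=0
after  5: x0=0x41 x1=0xfc x2=0xff x3=0xb0 x4=0xdc x5=0x4c  N=1 Z=0
after  6: x0=0x41 x1=0xfc x2=0xff x3=0xb0 x4=0xdc x5=0x6c  N=0 Z=0
after  7: x0=0x41 x1=0xfc x2=0xb0 x3=0xb0 x4=0xdc x5=0x6c  N=0 Z=0
after  8: x0=0x41 x1=0xfc x2=0xf1 x3=0xb0 x4=0xdc x5=0x6c  N=1 Z=0
after  9: x0=0x41 x1=0xfc x2=0xf1 x3=0xb0 x4=0x91 x5=0x6c  N=1 Z=0
after 10: x0=0x41 x1=0xfc x2=0xf1 x3=0xb0 x4=0xfc x5=0x6c  N=1 Z=0
-- IRQ taken; context saved, return-PC = 11 --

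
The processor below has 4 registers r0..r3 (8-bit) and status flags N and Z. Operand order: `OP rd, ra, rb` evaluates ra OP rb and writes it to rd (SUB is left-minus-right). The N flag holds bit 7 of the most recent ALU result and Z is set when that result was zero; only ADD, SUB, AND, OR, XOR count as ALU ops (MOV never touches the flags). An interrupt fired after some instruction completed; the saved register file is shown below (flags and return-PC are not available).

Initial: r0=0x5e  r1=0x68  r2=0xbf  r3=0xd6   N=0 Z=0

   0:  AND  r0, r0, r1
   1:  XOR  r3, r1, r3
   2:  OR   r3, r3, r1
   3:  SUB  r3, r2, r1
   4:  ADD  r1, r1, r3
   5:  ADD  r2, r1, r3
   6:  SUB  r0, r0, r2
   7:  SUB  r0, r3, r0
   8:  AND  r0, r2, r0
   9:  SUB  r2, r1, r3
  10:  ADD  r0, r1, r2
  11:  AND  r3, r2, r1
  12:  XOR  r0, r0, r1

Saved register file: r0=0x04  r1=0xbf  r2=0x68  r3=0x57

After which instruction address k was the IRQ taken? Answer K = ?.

after  0: r0=0x48 r1=0x68 r2=0xbf r3=0xd6  N=0 Z=0
after  1: r0=0x48 r1=0x68 r2=0xbf r3=0xbe  N=1 Z=0
after  2: r0=0x48 r1=0x68 r2=0xbf r3=0xfe  N=1 Z=0
after  3: r0=0x48 r1=0x68 r2=0xbf r3=0x57  N=0 Z=0
after  4: r0=0x48 r1=0xbf r2=0xbf r3=0x57  N=1 Z=0
after  5: r0=0x48 r1=0xbf r2=0x16 r3=0x57  N=0 Z=0
after  6: r0=0x32 r1=0xbf r2=0x16 r3=0x57  N=0 Z=0
after  7: r0=0x25 r1=0xbf r2=0x16 r3=0x57  N=0 Z=0
after  8: r0=0x04 r1=0xbf r2=0x16 r3=0x57  N=0 Z=0
after  9: r0=0x04 r1=0xbf r2=0x68 r3=0x57  N=0 Z=0
-- IRQ taken; context saved, return-PC = 10 --

K = 9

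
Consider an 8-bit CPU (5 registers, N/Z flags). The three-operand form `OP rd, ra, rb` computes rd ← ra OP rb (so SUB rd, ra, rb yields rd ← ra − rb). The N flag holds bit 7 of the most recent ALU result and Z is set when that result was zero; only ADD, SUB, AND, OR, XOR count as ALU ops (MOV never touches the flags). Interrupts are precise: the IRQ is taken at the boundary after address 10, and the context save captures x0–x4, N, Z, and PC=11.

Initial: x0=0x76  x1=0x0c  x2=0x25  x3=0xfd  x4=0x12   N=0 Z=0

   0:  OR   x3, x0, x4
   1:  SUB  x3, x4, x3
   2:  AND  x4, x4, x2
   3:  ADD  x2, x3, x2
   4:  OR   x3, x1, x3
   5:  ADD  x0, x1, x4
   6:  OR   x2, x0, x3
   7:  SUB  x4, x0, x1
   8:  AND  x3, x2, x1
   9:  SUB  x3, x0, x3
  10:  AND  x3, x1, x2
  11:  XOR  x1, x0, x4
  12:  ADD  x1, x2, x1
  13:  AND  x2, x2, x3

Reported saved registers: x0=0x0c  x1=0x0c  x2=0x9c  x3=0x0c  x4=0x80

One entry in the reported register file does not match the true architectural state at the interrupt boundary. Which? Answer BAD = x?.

after  0: x0=0x76 x1=0x0c x2=0x25 x3=0x76 x4=0x12  N=0 Z=0
after  1: x0=0x76 x1=0x0c x2=0x25 x3=0x9c x4=0x12  N=1 Z=0
after  2: x0=0x76 x1=0x0c x2=0x25 x3=0x9c x4=0x00  N=0 Z=1
after  3: x0=0x76 x1=0x0c x2=0xc1 x3=0x9c x4=0x00  N=1 Z=0
after  4: x0=0x76 x1=0x0c x2=0xc1 x3=0x9c x4=0x00  N=1 Z=0
after  5: x0=0x0c x1=0x0c x2=0xc1 x3=0x9c x4=0x00  N=0 Z=0
after  6: x0=0x0c x1=0x0c x2=0x9c x3=0x9c x4=0x00  N=1 Z=0
after  7: x0=0x0c x1=0x0c x2=0x9c x3=0x9c x4=0x00  N=0 Z=1
after  8: x0=0x0c x1=0x0c x2=0x9c x3=0x0c x4=0x00  N=0 Z=0
after  9: x0=0x0c x1=0x0c x2=0x9c x3=0x00 x4=0x00  N=0 Z=1
after 10: x0=0x0c x1=0x0c x2=0x9c x3=0x0c x4=0x00  N=0 Z=0
-- IRQ taken; context saved, return-PC = 11 --
mismatch: x4: reported 0x80 vs actual 0x00

BAD = x4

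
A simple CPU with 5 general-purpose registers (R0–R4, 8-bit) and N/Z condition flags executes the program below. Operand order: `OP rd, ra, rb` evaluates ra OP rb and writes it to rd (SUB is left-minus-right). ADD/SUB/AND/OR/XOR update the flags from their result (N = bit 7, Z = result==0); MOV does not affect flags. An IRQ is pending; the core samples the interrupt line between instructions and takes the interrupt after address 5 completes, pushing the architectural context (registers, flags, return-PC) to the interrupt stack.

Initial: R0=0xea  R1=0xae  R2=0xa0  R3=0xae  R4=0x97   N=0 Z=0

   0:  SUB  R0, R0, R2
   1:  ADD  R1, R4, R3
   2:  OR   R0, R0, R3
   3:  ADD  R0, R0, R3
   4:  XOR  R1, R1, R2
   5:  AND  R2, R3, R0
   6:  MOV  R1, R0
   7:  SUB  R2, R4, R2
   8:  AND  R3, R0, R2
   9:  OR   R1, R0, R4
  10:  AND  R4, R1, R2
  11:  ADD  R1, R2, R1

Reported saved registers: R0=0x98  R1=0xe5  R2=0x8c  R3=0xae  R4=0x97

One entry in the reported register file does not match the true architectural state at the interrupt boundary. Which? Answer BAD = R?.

BAD = R0

after  0: R0=0x4a R1=0xae R2=0xa0 R3=0xae R4=0x97  N=0 Z=0
after  1: R0=0x4a R1=0x45 R2=0xa0 R3=0xae R4=0x97  N=0 Z=0
after  2: R0=0xee R1=0x45 R2=0xa0 R3=0xae R4=0x97  N=1 Z=0
after  3: R0=0x9c R1=0x45 R2=0xa0 R3=0xae R4=0x97  N=1 Z=0
after  4: R0=0x9c R1=0xe5 R2=0xa0 R3=0xae R4=0x97  N=1 Z=0
after  5: R0=0x9c R1=0xe5 R2=0x8c R3=0xae R4=0x97  N=1 Z=0
-- IRQ taken; context saved, return-PC = 6 --
mismatch: R0: reported 0x98 vs actual 0x9c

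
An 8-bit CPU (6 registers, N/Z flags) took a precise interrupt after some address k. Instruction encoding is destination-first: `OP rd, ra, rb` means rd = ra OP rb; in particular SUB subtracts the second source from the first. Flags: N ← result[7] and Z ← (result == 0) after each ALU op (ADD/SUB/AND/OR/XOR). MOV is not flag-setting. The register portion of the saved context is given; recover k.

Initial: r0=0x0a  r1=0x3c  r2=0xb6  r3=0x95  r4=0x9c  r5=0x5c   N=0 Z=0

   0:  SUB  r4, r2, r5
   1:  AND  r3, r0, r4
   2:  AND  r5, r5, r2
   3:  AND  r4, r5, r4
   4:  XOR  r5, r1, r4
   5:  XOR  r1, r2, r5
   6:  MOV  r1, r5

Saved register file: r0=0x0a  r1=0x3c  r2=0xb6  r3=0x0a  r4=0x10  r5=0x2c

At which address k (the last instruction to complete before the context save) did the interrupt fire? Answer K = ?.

after  0: r0=0x0a r1=0x3c r2=0xb6 r3=0x95 r4=0x5a r5=0x5c  N=0 Z=0
after  1: r0=0x0a r1=0x3c r2=0xb6 r3=0x0a r4=0x5a r5=0x5c  N=0 Z=0
after  2: r0=0x0a r1=0x3c r2=0xb6 r3=0x0a r4=0x5a r5=0x14  N=0 Z=0
after  3: r0=0x0a r1=0x3c r2=0xb6 r3=0x0a r4=0x10 r5=0x14  N=0 Z=0
after  4: r0=0x0a r1=0x3c r2=0xb6 r3=0x0a r4=0x10 r5=0x2c  N=0 Z=0
-- IRQ taken; context saved, return-PC = 5 --

K = 4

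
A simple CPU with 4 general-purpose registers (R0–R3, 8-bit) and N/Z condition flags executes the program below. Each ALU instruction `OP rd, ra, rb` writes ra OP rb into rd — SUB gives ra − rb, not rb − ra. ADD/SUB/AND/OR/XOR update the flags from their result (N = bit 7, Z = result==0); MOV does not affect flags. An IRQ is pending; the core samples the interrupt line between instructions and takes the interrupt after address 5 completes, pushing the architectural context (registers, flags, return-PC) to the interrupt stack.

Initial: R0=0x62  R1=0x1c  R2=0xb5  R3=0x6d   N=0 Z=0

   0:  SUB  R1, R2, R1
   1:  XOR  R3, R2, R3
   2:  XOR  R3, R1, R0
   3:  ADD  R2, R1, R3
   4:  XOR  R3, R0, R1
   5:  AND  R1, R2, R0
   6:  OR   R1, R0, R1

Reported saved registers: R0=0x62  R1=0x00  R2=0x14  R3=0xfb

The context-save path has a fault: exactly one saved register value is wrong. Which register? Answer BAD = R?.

after  0: R0=0x62 R1=0x99 R2=0xb5 R3=0x6d  N=1 Z=0
after  1: R0=0x62 R1=0x99 R2=0xb5 R3=0xd8  N=1 Z=0
after  2: R0=0x62 R1=0x99 R2=0xb5 R3=0xfb  N=1 Z=0
after  3: R0=0x62 R1=0x99 R2=0x94 R3=0xfb  N=1 Z=0
after  4: R0=0x62 R1=0x99 R2=0x94 R3=0xfb  N=1 Z=0
after  5: R0=0x62 R1=0x00 R2=0x94 R3=0xfb  N=0 Z=1
-- IRQ taken; context saved, return-PC = 6 --
mismatch: R2: reported 0x14 vs actual 0x94

BAD = R2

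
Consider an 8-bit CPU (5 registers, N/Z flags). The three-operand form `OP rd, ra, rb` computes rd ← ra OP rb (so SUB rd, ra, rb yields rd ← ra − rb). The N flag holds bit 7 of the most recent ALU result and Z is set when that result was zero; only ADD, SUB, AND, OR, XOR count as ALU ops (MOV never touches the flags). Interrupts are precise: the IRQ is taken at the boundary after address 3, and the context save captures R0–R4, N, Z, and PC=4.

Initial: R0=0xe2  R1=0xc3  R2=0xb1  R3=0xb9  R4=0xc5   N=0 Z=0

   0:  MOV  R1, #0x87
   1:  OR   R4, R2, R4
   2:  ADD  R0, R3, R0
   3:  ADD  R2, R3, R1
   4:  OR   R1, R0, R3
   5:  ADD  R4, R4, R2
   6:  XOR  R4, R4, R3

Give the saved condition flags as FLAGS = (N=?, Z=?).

after  0: R0=0xe2 R1=0x87 R2=0xb1 R3=0xb9 R4=0xc5  N=0 Z=0
after  1: R0=0xe2 R1=0x87 R2=0xb1 R3=0xb9 R4=0xf5  N=1 Z=0
after  2: R0=0x9b R1=0x87 R2=0xb1 R3=0xb9 R4=0xf5  N=1 Z=0
after  3: R0=0x9b R1=0x87 R2=0x40 R3=0xb9 R4=0xf5  N=0 Z=0
-- IRQ taken; context saved, return-PC = 4 --

FLAGS = (N=0, Z=0)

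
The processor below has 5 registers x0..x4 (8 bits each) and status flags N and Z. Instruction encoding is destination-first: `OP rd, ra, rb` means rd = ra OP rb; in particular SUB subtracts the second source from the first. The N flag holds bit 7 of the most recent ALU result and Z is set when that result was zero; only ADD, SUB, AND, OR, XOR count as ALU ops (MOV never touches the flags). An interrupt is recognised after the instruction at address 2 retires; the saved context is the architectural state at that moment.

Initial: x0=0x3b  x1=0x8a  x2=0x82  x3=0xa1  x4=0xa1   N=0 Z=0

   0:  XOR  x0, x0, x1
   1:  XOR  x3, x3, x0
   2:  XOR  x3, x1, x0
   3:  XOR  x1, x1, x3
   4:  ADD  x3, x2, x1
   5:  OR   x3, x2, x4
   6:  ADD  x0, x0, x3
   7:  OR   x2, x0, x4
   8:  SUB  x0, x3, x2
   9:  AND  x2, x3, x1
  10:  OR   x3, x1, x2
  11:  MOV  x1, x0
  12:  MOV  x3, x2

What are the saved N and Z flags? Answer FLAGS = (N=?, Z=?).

after  0: x0=0xb1 x1=0x8a x2=0x82 x3=0xa1 x4=0xa1  N=1 Z=0
after  1: x0=0xb1 x1=0x8a x2=0x82 x3=0x10 x4=0xa1  N=0 Z=0
after  2: x0=0xb1 x1=0x8a x2=0x82 x3=0x3b x4=0xa1  N=0 Z=0
-- IRQ taken; context saved, return-PC = 3 --

FLAGS = (N=0, Z=0)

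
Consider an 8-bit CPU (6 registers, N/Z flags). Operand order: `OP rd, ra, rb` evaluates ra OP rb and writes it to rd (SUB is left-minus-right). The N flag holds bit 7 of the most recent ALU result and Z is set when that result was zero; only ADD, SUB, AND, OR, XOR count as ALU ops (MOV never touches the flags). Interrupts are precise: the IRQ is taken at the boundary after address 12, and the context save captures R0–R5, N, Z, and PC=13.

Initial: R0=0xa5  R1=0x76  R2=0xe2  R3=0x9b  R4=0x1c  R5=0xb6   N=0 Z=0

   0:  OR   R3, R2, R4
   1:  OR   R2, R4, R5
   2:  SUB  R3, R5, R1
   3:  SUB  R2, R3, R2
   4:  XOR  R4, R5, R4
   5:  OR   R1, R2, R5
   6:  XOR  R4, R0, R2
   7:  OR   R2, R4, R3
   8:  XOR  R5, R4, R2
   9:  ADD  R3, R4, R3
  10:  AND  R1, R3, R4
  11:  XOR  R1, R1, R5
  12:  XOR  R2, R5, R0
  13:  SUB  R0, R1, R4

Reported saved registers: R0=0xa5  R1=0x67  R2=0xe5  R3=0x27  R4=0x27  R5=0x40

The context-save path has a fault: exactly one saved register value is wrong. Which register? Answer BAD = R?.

after  0: R0=0xa5 R1=0x76 R2=0xe2 R3=0xfe R4=0x1c R5=0xb6  N=1 Z=0
after  1: R0=0xa5 R1=0x76 R2=0xbe R3=0xfe R4=0x1c R5=0xb6  N=1 Z=0
after  2: R0=0xa5 R1=0x76 R2=0xbe R3=0x40 R4=0x1c R5=0xb6  N=0 Z=0
after  3: R0=0xa5 R1=0x76 R2=0x82 R3=0x40 R4=0x1c R5=0xb6  N=1 Z=0
after  4: R0=0xa5 R1=0x76 R2=0x82 R3=0x40 R4=0xaa R5=0xb6  N=1 Z=0
after  5: R0=0xa5 R1=0xb6 R2=0x82 R3=0x40 R4=0xaa R5=0xb6  N=1 Z=0
after  6: R0=0xa5 R1=0xb6 R2=0x82 R3=0x40 R4=0x27 R5=0xb6  N=0 Z=0
after  7: R0=0xa5 R1=0xb6 R2=0x67 R3=0x40 R4=0x27 R5=0xb6  N=0 Z=0
after  8: R0=0xa5 R1=0xb6 R2=0x67 R3=0x40 R4=0x27 R5=0x40  N=0 Z=0
after  9: R0=0xa5 R1=0xb6 R2=0x67 R3=0x67 R4=0x27 R5=0x40  N=0 Z=0
after 10: R0=0xa5 R1=0x27 R2=0x67 R3=0x67 R4=0x27 R5=0x40  N=0 Z=0
after 11: R0=0xa5 R1=0x67 R2=0x67 R3=0x67 R4=0x27 R5=0x40  N=0 Z=0
after 12: R0=0xa5 R1=0x67 R2=0xe5 R3=0x67 R4=0x27 R5=0x40  N=1 Z=0
-- IRQ taken; context saved, return-PC = 13 --
mismatch: R3: reported 0x27 vs actual 0x67

BAD = R3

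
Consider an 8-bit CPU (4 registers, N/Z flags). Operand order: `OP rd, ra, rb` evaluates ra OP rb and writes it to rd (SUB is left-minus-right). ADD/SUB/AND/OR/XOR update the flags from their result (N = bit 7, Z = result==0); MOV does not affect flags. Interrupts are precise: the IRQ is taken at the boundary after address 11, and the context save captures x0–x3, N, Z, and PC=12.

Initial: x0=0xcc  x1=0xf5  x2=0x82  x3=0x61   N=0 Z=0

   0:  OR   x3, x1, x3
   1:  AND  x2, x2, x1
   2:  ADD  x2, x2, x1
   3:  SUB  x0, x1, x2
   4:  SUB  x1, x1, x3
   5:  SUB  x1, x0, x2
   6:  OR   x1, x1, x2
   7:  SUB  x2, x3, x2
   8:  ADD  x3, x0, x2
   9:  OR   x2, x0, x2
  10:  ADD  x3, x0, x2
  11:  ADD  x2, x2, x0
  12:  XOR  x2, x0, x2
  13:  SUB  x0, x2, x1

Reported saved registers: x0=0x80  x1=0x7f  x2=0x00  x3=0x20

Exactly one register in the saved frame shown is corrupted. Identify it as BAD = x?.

after  0: x0=0xcc x1=0xf5 x2=0x82 x3=0xf5  N=1 Z=0
after  1: x0=0xcc x1=0xf5 x2=0x80 x3=0xf5  N=1 Z=0
after  2: x0=0xcc x1=0xf5 x2=0x75 x3=0xf5  N=0 Z=0
after  3: x0=0x80 x1=0xf5 x2=0x75 x3=0xf5  N=1 Z=0
after  4: x0=0x80 x1=0x00 x2=0x75 x3=0xf5  N=0 Z=1
after  5: x0=0x80 x1=0x0b x2=0x75 x3=0xf5  N=0 Z=0
after  6: x0=0x80 x1=0x7f x2=0x75 x3=0xf5  N=0 Z=0
after  7: x0=0x80 x1=0x7f x2=0x80 x3=0xf5  N=1 Z=0
after  8: x0=0x80 x1=0x7f x2=0x80 x3=0x00  N=0 Z=1
after  9: x0=0x80 x1=0x7f x2=0x80 x3=0x00  N=1 Z=0
after 10: x0=0x80 x1=0x7f x2=0x80 x3=0x00  N=0 Z=1
after 11: x0=0x80 x1=0x7f x2=0x00 x3=0x00  N=0 Z=1
-- IRQ taken; context saved, return-PC = 12 --
mismatch: x3: reported 0x20 vs actual 0x00

BAD = x3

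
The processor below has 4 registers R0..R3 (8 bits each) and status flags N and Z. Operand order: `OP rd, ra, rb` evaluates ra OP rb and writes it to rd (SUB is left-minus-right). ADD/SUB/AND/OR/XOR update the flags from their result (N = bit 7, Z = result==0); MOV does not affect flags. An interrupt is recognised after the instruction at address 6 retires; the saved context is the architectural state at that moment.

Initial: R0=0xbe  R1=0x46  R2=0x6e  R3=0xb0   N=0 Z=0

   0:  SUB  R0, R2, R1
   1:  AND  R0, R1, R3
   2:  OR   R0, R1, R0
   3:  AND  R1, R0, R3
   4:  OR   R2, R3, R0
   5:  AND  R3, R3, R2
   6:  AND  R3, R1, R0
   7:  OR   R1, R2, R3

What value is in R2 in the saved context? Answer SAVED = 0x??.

after  0: R0=0x28 R1=0x46 R2=0x6e R3=0xb0  N=0 Z=0
after  1: R0=0x00 R1=0x46 R2=0x6e R3=0xb0  N=0 Z=1
after  2: R0=0x46 R1=0x46 R2=0x6e R3=0xb0  N=0 Z=0
after  3: R0=0x46 R1=0x00 R2=0x6e R3=0xb0  N=0 Z=1
after  4: R0=0x46 R1=0x00 R2=0xf6 R3=0xb0  N=1 Z=0
after  5: R0=0x46 R1=0x00 R2=0xf6 R3=0xb0  N=1 Z=0
after  6: R0=0x46 R1=0x00 R2=0xf6 R3=0x00  N=0 Z=1
-- IRQ taken; context saved, return-PC = 7 --

SAVED = 0xf6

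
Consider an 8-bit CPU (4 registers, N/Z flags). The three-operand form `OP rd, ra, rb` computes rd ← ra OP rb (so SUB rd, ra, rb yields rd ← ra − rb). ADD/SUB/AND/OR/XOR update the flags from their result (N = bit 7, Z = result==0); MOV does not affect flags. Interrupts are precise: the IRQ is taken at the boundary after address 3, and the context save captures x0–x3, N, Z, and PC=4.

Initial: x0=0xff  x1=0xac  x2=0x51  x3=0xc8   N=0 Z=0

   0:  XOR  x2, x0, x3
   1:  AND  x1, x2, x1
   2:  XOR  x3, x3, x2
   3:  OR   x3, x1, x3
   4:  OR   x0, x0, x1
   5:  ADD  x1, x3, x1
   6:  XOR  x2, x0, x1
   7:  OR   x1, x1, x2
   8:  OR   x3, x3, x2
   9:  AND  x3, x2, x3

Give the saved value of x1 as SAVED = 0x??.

SAVED = 0x24

after  0: x0=0xff x1=0xac x2=0x37 x3=0xc8  N=0 Z=0
after  1: x0=0xff x1=0x24 x2=0x37 x3=0xc8  N=0 Z=0
after  2: x0=0xff x1=0x24 x2=0x37 x3=0xff  N=1 Z=0
after  3: x0=0xff x1=0x24 x2=0x37 x3=0xff  N=1 Z=0
-- IRQ taken; context saved, return-PC = 4 --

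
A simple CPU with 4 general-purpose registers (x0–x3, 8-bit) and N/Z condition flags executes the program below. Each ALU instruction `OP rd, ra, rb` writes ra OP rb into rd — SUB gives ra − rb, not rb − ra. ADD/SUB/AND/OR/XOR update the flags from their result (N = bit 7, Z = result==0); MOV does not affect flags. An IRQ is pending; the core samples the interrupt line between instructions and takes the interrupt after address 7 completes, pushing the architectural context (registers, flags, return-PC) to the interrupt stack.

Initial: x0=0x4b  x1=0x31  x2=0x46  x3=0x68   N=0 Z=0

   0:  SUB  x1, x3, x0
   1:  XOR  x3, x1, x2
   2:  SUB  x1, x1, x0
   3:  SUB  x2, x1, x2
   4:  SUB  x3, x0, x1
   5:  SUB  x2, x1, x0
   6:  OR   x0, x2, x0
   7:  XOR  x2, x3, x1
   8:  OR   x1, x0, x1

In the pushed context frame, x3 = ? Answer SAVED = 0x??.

after  0: x0=0x4b x1=0x1d x2=0x46 x3=0x68  N=0 Z=0
after  1: x0=0x4b x1=0x1d x2=0x46 x3=0x5b  N=0 Z=0
after  2: x0=0x4b x1=0xd2 x2=0x46 x3=0x5b  N=1 Z=0
after  3: x0=0x4b x1=0xd2 x2=0x8c x3=0x5b  N=1 Z=0
after  4: x0=0x4b x1=0xd2 x2=0x8c x3=0x79  N=0 Z=0
after  5: x0=0x4b x1=0xd2 x2=0x87 x3=0x79  N=1 Z=0
after  6: x0=0xcf x1=0xd2 x2=0x87 x3=0x79  N=1 Z=0
after  7: x0=0xcf x1=0xd2 x2=0xab x3=0x79  N=1 Z=0
-- IRQ taken; context saved, return-PC = 8 --

SAVED = 0x79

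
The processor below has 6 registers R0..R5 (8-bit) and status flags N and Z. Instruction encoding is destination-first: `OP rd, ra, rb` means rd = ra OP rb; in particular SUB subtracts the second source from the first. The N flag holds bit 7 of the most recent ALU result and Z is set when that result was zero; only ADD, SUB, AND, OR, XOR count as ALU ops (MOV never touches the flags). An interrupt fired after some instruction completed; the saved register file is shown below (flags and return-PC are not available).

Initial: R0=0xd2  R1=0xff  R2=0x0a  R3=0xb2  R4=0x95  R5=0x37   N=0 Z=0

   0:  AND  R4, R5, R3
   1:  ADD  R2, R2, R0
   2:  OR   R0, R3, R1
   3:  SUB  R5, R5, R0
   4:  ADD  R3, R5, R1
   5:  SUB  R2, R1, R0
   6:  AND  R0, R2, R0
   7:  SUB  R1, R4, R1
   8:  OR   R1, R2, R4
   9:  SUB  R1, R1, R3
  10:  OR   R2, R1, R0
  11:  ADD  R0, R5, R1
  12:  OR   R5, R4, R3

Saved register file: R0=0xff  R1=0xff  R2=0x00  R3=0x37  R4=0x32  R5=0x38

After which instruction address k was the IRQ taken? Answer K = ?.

K = 5

after  0: R0=0xd2 R1=0xff R2=0x0a R3=0xb2 R4=0x32 R5=0x37  N=0 Z=0
after  1: R0=0xd2 R1=0xff R2=0xdc R3=0xb2 R4=0x32 R5=0x37  N=1 Z=0
after  2: R0=0xff R1=0xff R2=0xdc R3=0xb2 R4=0x32 R5=0x37  N=1 Z=0
after  3: R0=0xff R1=0xff R2=0xdc R3=0xb2 R4=0x32 R5=0x38  N=0 Z=0
after  4: R0=0xff R1=0xff R2=0xdc R3=0x37 R4=0x32 R5=0x38  N=0 Z=0
after  5: R0=0xff R1=0xff R2=0x00 R3=0x37 R4=0x32 R5=0x38  N=0 Z=1
-- IRQ taken; context saved, return-PC = 6 --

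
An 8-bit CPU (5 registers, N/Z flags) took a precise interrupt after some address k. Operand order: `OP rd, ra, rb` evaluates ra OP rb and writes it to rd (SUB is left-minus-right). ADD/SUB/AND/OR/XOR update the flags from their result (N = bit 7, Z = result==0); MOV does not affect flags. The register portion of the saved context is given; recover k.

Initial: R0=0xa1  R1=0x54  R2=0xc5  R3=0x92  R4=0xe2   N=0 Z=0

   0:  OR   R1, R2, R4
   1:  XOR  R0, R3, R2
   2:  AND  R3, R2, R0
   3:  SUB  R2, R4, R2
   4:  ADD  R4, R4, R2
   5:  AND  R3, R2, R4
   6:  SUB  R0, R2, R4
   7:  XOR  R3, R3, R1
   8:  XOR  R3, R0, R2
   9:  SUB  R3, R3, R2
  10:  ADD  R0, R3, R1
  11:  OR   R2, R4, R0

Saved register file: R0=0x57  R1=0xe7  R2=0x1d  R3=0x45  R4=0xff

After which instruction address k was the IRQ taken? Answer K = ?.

K = 4

after  0: R0=0xa1 R1=0xe7 R2=0xc5 R3=0x92 R4=0xe2  N=1 Z=0
after  1: R0=0x57 R1=0xe7 R2=0xc5 R3=0x92 R4=0xe2  N=0 Z=0
after  2: R0=0x57 R1=0xe7 R2=0xc5 R3=0x45 R4=0xe2  N=0 Z=0
after  3: R0=0x57 R1=0xe7 R2=0x1d R3=0x45 R4=0xe2  N=0 Z=0
after  4: R0=0x57 R1=0xe7 R2=0x1d R3=0x45 R4=0xff  N=1 Z=0
-- IRQ taken; context saved, return-PC = 5 --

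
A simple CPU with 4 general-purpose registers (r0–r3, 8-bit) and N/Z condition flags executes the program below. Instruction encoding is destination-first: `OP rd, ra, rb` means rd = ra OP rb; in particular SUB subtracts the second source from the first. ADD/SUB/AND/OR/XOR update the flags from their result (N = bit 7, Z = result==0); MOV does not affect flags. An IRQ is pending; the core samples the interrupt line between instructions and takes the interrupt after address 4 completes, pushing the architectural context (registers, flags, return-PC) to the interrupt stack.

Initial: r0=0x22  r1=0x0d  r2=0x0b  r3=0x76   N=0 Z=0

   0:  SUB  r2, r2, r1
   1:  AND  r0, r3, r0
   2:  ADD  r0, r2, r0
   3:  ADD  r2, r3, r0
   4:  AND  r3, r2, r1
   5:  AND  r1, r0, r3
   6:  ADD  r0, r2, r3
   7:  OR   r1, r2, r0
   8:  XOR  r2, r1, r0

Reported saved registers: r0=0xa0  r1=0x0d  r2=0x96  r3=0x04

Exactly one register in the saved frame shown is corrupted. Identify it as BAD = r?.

BAD = r0

after  0: r0=0x22 r1=0x0d r2=0xfe r3=0x76  N=1 Z=0
after  1: r0=0x22 r1=0x0d r2=0xfe r3=0x76  N=0 Z=0
after  2: r0=0x20 r1=0x0d r2=0xfe r3=0x76  N=0 Z=0
after  3: r0=0x20 r1=0x0d r2=0x96 r3=0x76  N=1 Z=0
after  4: r0=0x20 r1=0x0d r2=0x96 r3=0x04  N=0 Z=0
-- IRQ taken; context saved, return-PC = 5 --
mismatch: r0: reported 0xa0 vs actual 0x20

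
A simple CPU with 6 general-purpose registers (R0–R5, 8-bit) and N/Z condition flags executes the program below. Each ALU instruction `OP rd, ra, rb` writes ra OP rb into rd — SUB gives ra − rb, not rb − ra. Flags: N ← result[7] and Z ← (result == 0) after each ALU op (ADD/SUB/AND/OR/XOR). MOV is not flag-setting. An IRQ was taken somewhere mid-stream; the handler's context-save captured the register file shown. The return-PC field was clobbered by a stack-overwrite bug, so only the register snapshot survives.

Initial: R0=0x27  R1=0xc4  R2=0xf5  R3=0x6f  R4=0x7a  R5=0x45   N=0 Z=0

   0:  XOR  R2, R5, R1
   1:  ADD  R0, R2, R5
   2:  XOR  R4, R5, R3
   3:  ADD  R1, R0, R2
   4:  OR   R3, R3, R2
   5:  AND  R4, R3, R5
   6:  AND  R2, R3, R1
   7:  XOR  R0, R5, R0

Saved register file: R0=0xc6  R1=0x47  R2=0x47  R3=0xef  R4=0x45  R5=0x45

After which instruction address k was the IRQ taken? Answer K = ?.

after  0: R0=0x27 R1=0xc4 R2=0x81 R3=0x6f R4=0x7a R5=0x45  N=1 Z=0
after  1: R0=0xc6 R1=0xc4 R2=0x81 R3=0x6f R4=0x7a R5=0x45  N=1 Z=0
after  2: R0=0xc6 R1=0xc4 R2=0x81 R3=0x6f R4=0x2a R5=0x45  N=0 Z=0
after  3: R0=0xc6 R1=0x47 R2=0x81 R3=0x6f R4=0x2a R5=0x45  N=0 Z=0
after  4: R0=0xc6 R1=0x47 R2=0x81 R3=0xef R4=0x2a R5=0x45  N=1 Z=0
after  5: R0=0xc6 R1=0x47 R2=0x81 R3=0xef R4=0x45 R5=0x45  N=0 Z=0
after  6: R0=0xc6 R1=0x47 R2=0x47 R3=0xef R4=0x45 R5=0x45  N=0 Z=0
-- IRQ taken; context saved, return-PC = 7 --

K = 6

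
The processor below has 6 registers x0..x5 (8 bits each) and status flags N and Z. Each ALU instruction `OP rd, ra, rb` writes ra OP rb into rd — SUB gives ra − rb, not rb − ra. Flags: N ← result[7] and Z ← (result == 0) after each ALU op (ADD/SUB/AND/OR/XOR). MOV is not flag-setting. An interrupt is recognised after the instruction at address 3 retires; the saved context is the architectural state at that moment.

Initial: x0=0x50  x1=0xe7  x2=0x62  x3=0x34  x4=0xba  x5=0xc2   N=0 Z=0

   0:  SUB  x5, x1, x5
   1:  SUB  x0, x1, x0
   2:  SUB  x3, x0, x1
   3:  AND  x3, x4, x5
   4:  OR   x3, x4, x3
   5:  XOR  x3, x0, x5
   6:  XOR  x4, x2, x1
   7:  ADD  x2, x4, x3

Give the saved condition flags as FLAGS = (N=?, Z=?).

after  0: x0=0x50 x1=0xe7 x2=0x62 x3=0x34 x4=0xba x5=0x25  N=0 Z=0
after  1: x0=0x97 x1=0xe7 x2=0x62 x3=0x34 x4=0xba x5=0x25  N=1 Z=0
after  2: x0=0x97 x1=0xe7 x2=0x62 x3=0xb0 x4=0xba x5=0x25  N=1 Z=0
after  3: x0=0x97 x1=0xe7 x2=0x62 x3=0x20 x4=0xba x5=0x25  N=0 Z=0
-- IRQ taken; context saved, return-PC = 4 --

FLAGS = (N=0, Z=0)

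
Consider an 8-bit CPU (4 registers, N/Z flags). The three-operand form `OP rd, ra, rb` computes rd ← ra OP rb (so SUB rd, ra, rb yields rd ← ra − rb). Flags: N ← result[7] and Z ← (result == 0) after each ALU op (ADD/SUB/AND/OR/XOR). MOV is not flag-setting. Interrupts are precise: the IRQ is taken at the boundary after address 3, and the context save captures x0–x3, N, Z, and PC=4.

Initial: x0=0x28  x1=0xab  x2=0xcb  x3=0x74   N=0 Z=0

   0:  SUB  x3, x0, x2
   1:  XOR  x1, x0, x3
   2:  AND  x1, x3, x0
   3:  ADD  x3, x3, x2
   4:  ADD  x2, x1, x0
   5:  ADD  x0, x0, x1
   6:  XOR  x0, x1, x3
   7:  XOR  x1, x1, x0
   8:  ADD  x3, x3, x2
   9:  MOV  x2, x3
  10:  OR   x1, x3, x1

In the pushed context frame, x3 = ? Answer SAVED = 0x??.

after  0: x0=0x28 x1=0xab x2=0xcb x3=0x5d  N=0 Z=0
after  1: x0=0x28 x1=0x75 x2=0xcb x3=0x5d  N=0 Z=0
after  2: x0=0x28 x1=0x08 x2=0xcb x3=0x5d  N=0 Z=0
after  3: x0=0x28 x1=0x08 x2=0xcb x3=0x28  N=0 Z=0
-- IRQ taken; context saved, return-PC = 4 --

SAVED = 0x28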